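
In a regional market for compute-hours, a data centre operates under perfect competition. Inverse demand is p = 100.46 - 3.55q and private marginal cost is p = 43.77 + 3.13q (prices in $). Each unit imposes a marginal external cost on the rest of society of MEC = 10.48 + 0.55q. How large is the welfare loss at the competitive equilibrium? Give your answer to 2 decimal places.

DWL = $15.87

Market equilibrium (private): 43.77 + 3.13q = 100.46 - 3.55q → q_m = 8.4865.
Social marginal cost = private MC + MEC = 54.25 + 3.68q.
Set SMC = demand: 54.25 + 3.68q = 100.46 - 3.55q → q* = 6.3914.
The welfare-loss triangle has base |q_m − q*| and height MEC(q_m) (the vertical gap between SMC and demand is zero at q* and MEC at q_m).
DWL = ½ × 2.0951 × 15.1476 = 15.8679.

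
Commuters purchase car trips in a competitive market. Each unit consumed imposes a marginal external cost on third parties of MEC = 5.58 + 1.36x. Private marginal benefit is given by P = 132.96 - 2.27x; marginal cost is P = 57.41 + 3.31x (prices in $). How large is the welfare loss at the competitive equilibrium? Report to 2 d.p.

Market equilibrium (private): 57.41 + 3.31x = 132.96 - 2.27x → x_m = 13.5394.
Social marginal benefit = demand − MEC = 127.38 - 3.63x.
Set SMB = MC: 127.38 - 3.63x = 57.41 + 3.31x → x* = 10.0821.
The welfare-loss triangle has base |x_m − x*| and height MEC(x_m) (the vertical gap between SMB and MC is zero at x* and MEC at x_m).
DWL = ½ × 3.4573 × 23.9936 = 41.4765.

DWL = $41.48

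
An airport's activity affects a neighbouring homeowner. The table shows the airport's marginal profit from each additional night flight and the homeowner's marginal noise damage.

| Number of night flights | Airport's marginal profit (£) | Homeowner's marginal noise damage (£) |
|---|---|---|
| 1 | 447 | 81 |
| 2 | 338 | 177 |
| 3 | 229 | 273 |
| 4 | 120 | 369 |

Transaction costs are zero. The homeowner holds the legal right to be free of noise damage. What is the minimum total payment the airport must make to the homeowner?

£258

Efficient level: marginal profit ≥ marginal noise damage through level 2, so k* = 2.
With the homeowner holding the right, the airport must at least compensate total damage at k*: 81 + 177 = 258.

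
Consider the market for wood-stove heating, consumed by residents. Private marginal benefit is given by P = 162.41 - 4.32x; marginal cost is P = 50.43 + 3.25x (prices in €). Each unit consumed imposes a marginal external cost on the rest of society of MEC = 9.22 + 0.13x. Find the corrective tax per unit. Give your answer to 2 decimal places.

Social marginal benefit = demand − MEC = 153.19 - 4.45x.
Set SMB = MC: 153.19 - 4.45x = 50.43 + 3.25x → x* = 13.3455.
The Pigouvian tax equals MEC at x*: 9.22 + 0.13×13.3455 = 10.9549.

tax = €10.95 per unit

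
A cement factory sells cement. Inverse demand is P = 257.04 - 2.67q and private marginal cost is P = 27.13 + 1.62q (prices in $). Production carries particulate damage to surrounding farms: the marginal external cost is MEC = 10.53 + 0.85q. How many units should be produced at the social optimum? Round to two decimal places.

Social marginal cost = private MC + MEC = 37.66 + 2.47q.
Set SMC = demand: 37.66 + 2.47q = 257.04 - 2.67q → q* = 42.6809.

q* = 42.68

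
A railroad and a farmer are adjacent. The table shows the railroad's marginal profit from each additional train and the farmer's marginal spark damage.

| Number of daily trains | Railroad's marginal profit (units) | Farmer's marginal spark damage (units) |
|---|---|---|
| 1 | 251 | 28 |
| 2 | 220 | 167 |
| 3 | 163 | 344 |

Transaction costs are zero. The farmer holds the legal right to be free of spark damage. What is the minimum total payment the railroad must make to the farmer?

195

Efficient level: marginal profit ≥ marginal spark damage through level 2, so k* = 2.
With the farmer holding the right, the railroad must at least compensate total damage at k*: 28 + 167 = 195.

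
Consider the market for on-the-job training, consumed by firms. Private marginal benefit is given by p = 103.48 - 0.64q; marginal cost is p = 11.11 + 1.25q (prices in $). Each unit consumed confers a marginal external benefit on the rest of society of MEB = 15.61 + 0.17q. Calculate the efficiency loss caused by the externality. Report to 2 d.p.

DWL = $166.31

Market equilibrium (private): 11.11 + 1.25q = 103.48 - 0.64q → q_m = 48.8730.
Social marginal benefit = demand + MEB = 119.09 - 0.47q.
Set SMB = MC: 119.09 - 0.47q = 11.11 + 1.25q → q* = 62.7791.
Height of the DWL triangle at q_m is SMB(q_m) − MC(q_m) = MEB(q_m) = 23.9184.
DWL = ½ × 13.9061 × 23.9184 = 166.3058.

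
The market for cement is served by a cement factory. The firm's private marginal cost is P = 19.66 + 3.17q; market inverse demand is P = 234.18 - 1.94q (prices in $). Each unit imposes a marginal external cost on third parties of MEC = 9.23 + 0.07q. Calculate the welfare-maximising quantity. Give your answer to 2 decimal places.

Social marginal cost = private MC + MEC = 28.89 + 3.24q.
Set SMC = demand: 28.89 + 3.24q = 234.18 - 1.94q → q* = 39.6313.

q* = 39.63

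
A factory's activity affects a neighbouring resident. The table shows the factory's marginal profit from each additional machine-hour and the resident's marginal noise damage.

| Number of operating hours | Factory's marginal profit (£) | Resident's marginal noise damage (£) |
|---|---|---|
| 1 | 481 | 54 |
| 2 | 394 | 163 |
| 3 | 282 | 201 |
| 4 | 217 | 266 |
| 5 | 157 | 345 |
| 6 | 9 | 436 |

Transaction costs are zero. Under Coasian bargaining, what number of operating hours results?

Bargaining reaches the level where marginal profit last exceeds marginal noise damage.
That holds through level 3 (282 ≥ 201) but not at 4 (217 < 266).

3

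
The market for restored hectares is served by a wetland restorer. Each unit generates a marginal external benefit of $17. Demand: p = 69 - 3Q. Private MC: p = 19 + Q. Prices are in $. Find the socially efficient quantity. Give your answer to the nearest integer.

Social marginal cost = private MC − MEB = 2 + Q.
Set SMC = demand: 2 + Q = 69 - 3Q → Q* = 16.7500.

Q* = 17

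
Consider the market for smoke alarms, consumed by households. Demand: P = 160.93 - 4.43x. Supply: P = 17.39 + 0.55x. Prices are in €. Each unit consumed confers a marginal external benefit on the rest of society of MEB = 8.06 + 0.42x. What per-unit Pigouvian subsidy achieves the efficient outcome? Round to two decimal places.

subsidy = €22.02 per unit

Social marginal benefit = demand + MEB = 168.99 - 4.01x.
Set SMB = MC: 168.99 - 4.01x = 17.39 + 0.55x → x* = 33.2456.
The Pigouvian subsidy equals MEB at x*: 8.06 + 0.42×33.2456 = 22.0232.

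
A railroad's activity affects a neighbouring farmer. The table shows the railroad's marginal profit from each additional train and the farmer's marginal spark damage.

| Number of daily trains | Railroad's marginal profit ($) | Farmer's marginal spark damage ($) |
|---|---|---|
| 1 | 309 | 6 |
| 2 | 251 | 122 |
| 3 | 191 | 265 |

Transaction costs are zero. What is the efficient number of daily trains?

2

Bargaining reaches the level where marginal profit last exceeds marginal spark damage.
That holds through level 2 (251 ≥ 122) but not at 3 (191 < 265).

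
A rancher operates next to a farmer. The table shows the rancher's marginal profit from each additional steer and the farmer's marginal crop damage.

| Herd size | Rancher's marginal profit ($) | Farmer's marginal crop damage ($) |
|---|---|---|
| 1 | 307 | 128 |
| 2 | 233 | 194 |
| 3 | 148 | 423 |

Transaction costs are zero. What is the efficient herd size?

2

Bargaining reaches the level where marginal profit last exceeds marginal crop damage.
That holds through level 2 (233 ≥ 194) but not at 3 (148 < 423).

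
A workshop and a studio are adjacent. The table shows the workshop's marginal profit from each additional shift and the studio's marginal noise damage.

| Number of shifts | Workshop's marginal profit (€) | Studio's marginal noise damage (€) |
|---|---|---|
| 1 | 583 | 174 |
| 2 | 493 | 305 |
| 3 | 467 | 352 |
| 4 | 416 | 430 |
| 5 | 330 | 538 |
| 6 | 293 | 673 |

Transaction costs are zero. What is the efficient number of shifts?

Bargaining reaches the level where marginal profit last exceeds marginal noise damage.
That holds through level 3 (467 ≥ 352) but not at 4 (416 < 430).

3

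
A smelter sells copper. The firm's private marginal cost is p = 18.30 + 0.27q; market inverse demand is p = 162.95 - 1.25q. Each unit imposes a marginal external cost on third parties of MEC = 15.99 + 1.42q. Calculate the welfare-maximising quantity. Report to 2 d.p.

q* = 43.76

Social marginal cost = private MC + MEC = 34.29 + 1.69q.
Set SMC = demand: 34.29 + 1.69q = 162.95 - 1.25q → q* = 43.7619.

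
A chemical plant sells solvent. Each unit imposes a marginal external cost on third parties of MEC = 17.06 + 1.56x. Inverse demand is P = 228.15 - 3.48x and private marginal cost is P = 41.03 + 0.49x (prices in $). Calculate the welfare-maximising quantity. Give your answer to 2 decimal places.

x* = 30.75

Social marginal cost = private MC + MEC = 58.09 + 2.05x.
Set SMC = demand: 58.09 + 2.05x = 228.15 - 3.48x → x* = 30.7523.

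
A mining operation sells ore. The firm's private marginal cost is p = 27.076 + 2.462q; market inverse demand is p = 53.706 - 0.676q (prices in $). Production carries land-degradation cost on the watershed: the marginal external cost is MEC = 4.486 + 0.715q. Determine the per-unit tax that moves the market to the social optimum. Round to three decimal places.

Social marginal cost = private MC + MEC = 31.562 + 3.177q.
Set SMC = demand: 31.562 + 3.177q = 53.706 - 0.676q → q* = 5.7472.
The Pigouvian tax equals MEC at q*: 4.486 + 0.715×5.7472 = 8.5952.

tax = $8.595 per unit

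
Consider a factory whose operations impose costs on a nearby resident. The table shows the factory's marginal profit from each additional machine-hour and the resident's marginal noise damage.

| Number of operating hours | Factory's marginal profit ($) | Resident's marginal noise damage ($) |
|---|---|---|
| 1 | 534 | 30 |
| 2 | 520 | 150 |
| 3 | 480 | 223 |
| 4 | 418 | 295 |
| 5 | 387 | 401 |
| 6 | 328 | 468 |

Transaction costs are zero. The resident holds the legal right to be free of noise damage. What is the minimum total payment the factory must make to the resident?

Efficient level: marginal profit ≥ marginal noise damage through level 4, so k* = 4.
With the resident holding the right, the factory must at least compensate total damage at k*: 30 + 150 + 223 + 295 = 698.

$698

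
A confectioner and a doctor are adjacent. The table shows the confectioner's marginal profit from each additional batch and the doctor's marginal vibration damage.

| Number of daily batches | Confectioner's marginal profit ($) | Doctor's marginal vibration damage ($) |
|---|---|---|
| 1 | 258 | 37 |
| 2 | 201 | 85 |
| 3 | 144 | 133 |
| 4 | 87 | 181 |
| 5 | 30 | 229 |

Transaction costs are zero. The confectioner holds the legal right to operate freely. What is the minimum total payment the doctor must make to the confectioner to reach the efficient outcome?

$117

Left alone the confectioner would choose level 5 (marginal profit stays positive).
Efficient level: k* = 3 (marginal profit ≥ marginal vibration damage through 3).
The doctor must at least cover the confectioner's forgone profit from cutting 5→3: 87 + 30 = 117.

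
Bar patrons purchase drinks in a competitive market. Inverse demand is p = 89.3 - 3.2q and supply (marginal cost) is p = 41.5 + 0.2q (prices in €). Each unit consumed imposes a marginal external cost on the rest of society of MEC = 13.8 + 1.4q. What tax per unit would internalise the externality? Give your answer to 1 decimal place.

tax = €23.7 per unit

Social marginal benefit = demand − MEC = 75.5 - 4.6q.
Set SMB = MC: 75.5 - 4.6q = 41.5 + 0.2q → q* = 7.0833.
The Pigouvian tax equals MEC at q*: 13.8 + 1.4×7.0833 = 23.7166.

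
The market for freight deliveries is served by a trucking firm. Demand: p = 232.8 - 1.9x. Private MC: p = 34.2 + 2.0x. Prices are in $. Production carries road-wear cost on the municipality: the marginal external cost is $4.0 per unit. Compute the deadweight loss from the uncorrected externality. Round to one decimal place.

Market equilibrium (private): 34.2 + 2.0x = 232.8 - 1.9x → x_m = 50.9231.
Social marginal cost = private MC + MEC = 38.2 + 2.0x.
Set SMC = demand: 38.2 + 2.0x = 232.8 - 1.9x → x* = 49.8974.
Height of the DWL triangle at x_m is SMC(x_m) − demand(x_m) = MEC(x_m) = 4.0000.
DWL = ½ × 1.0257 × 4.0000 = 2.0514.

DWL = $2.1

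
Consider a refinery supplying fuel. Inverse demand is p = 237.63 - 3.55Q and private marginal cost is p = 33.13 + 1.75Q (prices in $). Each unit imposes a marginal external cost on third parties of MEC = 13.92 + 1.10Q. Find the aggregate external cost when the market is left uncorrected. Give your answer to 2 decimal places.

$1355.94

Market equilibrium (private): 33.13 + 1.75Q = 237.63 - 3.55Q → Q_m = 38.5849.
Total external cost = ∫₀^{Q_m} (13.92 + 1.10Q) dQ = 13.92×38.5849 + ½×1.10×38.5849² = 1355.9388.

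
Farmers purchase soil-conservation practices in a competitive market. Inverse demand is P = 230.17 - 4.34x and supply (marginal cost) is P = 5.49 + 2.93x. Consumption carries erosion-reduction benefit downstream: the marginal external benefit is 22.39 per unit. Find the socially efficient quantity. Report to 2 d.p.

Social marginal benefit = demand + MEB = 252.56 - 4.34x.
Set SMB = MC: 252.56 - 4.34x = 5.49 + 2.93x → x* = 33.9849.

x* = 33.98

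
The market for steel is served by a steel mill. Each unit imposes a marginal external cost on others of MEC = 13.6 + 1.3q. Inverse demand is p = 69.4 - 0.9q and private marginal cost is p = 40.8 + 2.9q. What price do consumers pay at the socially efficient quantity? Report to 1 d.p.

Social marginal cost = private MC + MEC = 54.4 + 4.2q.
Set SMC = demand: 54.4 + 4.2q = 69.4 - 0.9q → q* = 2.9412.
Consumer price on the demand curve at q*: 69.4 − 0.9×2.9412 = 66.7529.

P = 66.8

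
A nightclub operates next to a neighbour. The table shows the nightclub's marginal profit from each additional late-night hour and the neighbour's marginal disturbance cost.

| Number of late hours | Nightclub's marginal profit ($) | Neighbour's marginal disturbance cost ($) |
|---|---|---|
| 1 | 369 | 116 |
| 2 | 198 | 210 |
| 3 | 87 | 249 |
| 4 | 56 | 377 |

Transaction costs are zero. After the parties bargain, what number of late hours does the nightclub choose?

Bargaining reaches the level where marginal profit last exceeds marginal disturbance cost.
That holds through level 1 (369 ≥ 116) but not at 2 (198 < 210).

1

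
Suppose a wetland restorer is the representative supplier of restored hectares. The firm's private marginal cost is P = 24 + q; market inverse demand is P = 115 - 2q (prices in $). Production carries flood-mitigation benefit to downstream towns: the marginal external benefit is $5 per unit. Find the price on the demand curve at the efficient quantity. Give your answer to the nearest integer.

Social marginal cost = private MC − MEB = 19 + q.
Set SMC = demand: 19 + q = 115 - 2q → q* = 32.0000.
Consumer price on the demand curve at q*: 115 − 2×32.0000 = 51.0000.

P = $51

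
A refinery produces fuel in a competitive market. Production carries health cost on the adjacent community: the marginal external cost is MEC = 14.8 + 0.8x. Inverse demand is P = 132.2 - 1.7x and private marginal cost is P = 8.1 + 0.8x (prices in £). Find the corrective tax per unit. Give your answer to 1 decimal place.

Social marginal cost = private MC + MEC = 22.9 + 1.6x.
Set SMC = demand: 22.9 + 1.6x = 132.2 - 1.7x → x* = 33.1212.
The Pigouvian tax equals MEC at x*: 14.8 + 0.8×33.1212 = 41.2970.

tax = £41.3 per unit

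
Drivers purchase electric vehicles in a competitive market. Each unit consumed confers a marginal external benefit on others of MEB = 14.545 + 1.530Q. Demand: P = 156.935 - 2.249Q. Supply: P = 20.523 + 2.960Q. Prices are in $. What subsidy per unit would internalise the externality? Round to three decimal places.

subsidy = $77.324 per unit

Social marginal benefit = demand + MEB = 171.480 - 0.719Q.
Set SMB = MC: 171.480 - 0.719Q = 20.523 + 2.960Q → Q* = 41.0321.
The Pigouvian subsidy equals MEB at Q*: 14.545 + 1.530×41.0321 = 77.3241.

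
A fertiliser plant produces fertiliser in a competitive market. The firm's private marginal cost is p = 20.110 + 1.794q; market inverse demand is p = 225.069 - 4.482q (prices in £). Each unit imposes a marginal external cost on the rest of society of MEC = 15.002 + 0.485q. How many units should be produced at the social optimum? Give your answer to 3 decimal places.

q* = 28.096

Social marginal cost = private MC + MEC = 35.112 + 2.279q.
Set SMC = demand: 35.112 + 2.279q = 225.069 - 4.482q → q* = 28.0960.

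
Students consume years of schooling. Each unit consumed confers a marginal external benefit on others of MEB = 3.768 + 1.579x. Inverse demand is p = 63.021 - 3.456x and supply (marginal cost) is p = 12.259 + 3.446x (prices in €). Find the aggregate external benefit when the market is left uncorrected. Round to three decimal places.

€70.418

Market equilibrium (private): 12.259 + 3.446x = 63.021 - 3.456x → x_m = 7.3547.
Total external benefit = ∫₀^{x_m} (3.768 + 1.579x) dx = 3.768×7.3547 + ½×1.579×7.3547² = 70.4178.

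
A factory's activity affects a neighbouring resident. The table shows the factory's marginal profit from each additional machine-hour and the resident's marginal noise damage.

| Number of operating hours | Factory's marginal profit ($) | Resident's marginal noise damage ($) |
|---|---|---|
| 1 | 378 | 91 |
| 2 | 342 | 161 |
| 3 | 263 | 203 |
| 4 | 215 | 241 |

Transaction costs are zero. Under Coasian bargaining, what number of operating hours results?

3

Bargaining reaches the level where marginal profit last exceeds marginal noise damage.
That holds through level 3 (263 ≥ 203) but not at 4 (215 < 241).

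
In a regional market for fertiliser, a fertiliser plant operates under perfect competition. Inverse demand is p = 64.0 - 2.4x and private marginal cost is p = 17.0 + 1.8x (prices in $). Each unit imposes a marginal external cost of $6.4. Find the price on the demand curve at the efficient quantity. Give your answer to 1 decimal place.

P = $40.8

Social marginal cost = private MC + MEC = 23.4 + 1.8x.
Set SMC = demand: 23.4 + 1.8x = 64.0 - 2.4x → x* = 9.6667.
Consumer price on the demand curve at x*: 64.0 − 2.4×9.6667 = 40.7999.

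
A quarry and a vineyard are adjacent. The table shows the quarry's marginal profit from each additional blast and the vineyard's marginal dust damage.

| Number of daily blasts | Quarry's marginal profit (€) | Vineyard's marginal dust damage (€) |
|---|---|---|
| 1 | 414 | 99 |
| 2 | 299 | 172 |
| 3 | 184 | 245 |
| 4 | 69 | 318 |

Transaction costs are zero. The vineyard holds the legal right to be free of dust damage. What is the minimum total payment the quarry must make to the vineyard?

€271

Efficient level: marginal profit ≥ marginal dust damage through level 2, so k* = 2.
With the vineyard holding the right, the quarry must at least compensate total damage at k*: 99 + 172 = 271.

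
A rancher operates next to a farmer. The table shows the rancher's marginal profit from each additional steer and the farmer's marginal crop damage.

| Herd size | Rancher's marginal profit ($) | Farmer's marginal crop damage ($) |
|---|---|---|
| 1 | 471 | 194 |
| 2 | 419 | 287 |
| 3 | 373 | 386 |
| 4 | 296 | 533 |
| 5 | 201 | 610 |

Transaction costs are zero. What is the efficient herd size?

Bargaining reaches the level where marginal profit last exceeds marginal crop damage.
That holds through level 2 (419 ≥ 287) but not at 3 (373 < 386).

2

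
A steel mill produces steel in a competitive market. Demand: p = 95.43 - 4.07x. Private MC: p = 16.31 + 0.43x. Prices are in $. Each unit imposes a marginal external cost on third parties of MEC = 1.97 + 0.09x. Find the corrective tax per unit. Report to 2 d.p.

tax = $3.48 per unit

Social marginal cost = private MC + MEC = 18.28 + 0.52x.
Set SMC = demand: 18.28 + 0.52x = 95.43 - 4.07x → x* = 16.8083.
The Pigouvian tax equals MEC at x*: 1.97 + 0.09×16.8083 = 3.4827.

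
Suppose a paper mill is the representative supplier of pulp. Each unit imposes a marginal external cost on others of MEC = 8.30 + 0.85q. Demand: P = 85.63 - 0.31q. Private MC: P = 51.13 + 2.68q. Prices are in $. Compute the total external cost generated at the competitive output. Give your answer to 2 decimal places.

$152.35

Market equilibrium (private): 51.13 + 2.68q = 85.63 - 0.31q → q_m = 11.5385.
Total external cost = ∫₀^{q_m} (8.30 + 0.85q) dq = 8.30×11.5385 + ½×0.85×11.5385² = 152.3528.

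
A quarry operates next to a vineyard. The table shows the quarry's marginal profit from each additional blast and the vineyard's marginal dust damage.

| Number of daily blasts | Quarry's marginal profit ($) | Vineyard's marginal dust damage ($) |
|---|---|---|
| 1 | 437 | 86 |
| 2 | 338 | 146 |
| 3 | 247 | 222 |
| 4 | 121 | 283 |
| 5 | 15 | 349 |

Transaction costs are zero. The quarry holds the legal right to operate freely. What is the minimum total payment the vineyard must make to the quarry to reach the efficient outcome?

Left alone the quarry would choose level 5 (marginal profit stays positive).
Efficient level: k* = 3 (marginal profit ≥ marginal dust damage through 3).
The vineyard must at least cover the quarry's forgone profit from cutting 5→3: 121 + 15 = 136.

$136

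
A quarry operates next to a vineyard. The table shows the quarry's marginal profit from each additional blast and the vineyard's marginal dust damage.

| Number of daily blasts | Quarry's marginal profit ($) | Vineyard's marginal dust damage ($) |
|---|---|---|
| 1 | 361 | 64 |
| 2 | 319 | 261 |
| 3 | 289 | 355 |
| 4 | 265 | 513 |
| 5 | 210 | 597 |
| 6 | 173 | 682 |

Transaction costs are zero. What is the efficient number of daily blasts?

2

Bargaining reaches the level where marginal profit last exceeds marginal dust damage.
That holds through level 2 (319 ≥ 261) but not at 3 (289 < 355).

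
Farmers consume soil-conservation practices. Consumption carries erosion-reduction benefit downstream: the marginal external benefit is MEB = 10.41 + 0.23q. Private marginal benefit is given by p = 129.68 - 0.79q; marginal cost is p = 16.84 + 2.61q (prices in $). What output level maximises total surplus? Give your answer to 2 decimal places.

Social marginal benefit = demand + MEB = 140.09 - 0.56q.
Set SMB = MC: 140.09 - 0.56q = 16.84 + 2.61q → q* = 38.8801.

q* = 38.88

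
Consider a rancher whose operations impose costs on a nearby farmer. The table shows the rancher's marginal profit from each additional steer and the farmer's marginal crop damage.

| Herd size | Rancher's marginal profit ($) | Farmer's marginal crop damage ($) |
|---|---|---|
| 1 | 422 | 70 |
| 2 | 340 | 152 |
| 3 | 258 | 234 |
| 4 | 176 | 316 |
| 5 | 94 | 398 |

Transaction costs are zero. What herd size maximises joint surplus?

Bargaining reaches the level where marginal profit last exceeds marginal crop damage.
That holds through level 3 (258 ≥ 234) but not at 4 (176 < 316).

3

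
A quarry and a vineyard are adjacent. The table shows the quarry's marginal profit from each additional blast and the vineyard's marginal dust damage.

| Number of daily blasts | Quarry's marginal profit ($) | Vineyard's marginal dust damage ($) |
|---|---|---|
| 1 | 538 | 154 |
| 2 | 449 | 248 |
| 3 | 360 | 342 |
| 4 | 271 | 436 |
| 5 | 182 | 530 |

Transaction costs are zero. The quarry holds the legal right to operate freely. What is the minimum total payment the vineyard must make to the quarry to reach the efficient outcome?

Left alone the quarry would choose level 5 (marginal profit stays positive).
Efficient level: k* = 3 (marginal profit ≥ marginal dust damage through 3).
The vineyard must at least cover the quarry's forgone profit from cutting 5→3: 271 + 182 = 453.

$453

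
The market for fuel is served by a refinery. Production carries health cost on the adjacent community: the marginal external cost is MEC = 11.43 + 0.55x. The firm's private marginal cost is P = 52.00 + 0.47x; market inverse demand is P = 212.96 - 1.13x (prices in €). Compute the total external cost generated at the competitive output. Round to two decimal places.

€3932.96

Market equilibrium (private): 52.00 + 0.47x = 212.96 - 1.13x → x_m = 100.6000.
Total external cost = ∫₀^{x_m} (11.43 + 0.55x) dx = 11.43×100.6000 + ½×0.55×100.6000² = 3932.9570.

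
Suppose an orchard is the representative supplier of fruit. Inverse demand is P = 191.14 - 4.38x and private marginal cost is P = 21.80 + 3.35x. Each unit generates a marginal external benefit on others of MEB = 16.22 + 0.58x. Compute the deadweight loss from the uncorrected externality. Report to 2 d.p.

Market equilibrium (private): 21.80 + 3.35x = 191.14 - 4.38x → x_m = 21.9069.
Social marginal cost = private MC − MEB = 5.58 + 2.77x.
Set SMC = demand: 5.58 + 2.77x = 191.14 - 4.38x → x* = 25.9524.
Between x* and x_m the wedge demand − SMC runs linearly from 0 to MEB(x_m), so the loss is a triangle.
DWL = ½ × 4.0455 × 28.9260 = 58.5101.

DWL = 58.51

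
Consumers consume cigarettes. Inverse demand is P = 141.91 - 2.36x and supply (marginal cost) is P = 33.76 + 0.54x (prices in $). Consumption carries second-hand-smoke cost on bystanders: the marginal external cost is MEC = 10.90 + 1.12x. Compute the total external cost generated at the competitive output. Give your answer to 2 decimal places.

$1185.33

Market equilibrium (private): 33.76 + 0.54x = 141.91 - 2.36x → x_m = 37.2931.
Total external cost = ∫₀^{x_m} (10.90 + 1.12x) dx = 10.90×37.2931 + ½×1.12×37.2931² = 1185.3290.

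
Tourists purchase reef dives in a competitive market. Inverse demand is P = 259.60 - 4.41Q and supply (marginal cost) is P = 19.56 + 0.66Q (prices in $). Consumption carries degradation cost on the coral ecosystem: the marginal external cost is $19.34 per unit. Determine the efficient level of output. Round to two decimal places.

Q* = 43.53

Social marginal benefit = demand − MEC = 240.26 - 4.41Q.
Set SMB = MC: 240.26 - 4.41Q = 19.56 + 0.66Q → Q* = 43.5306.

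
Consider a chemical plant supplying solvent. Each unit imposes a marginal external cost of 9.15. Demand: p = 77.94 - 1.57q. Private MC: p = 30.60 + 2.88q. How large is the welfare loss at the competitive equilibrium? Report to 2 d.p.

Market equilibrium (private): 30.60 + 2.88q = 77.94 - 1.57q → q_m = 10.6382.
Social marginal cost = private MC + MEC = 39.75 + 2.88q.
Set SMC = demand: 39.75 + 2.88q = 77.94 - 1.57q → q* = 8.5820.
The loss is the area between SMC and demand from q* to q_m; with linear curves that's a triangle of height MEC(q_m).
DWL = ½ × 2.0562 × 9.1500 = 9.4071.

DWL = 9.41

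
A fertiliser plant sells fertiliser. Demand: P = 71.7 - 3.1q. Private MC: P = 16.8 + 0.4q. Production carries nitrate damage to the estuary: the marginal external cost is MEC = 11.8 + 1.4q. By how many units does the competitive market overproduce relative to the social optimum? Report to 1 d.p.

Market equilibrium (private): 16.8 + 0.4q = 71.7 - 3.1q → q_m = 15.6857.
Social marginal cost = private MC + MEC = 28.6 + 1.8q.
Set SMC = demand: 28.6 + 1.8q = 71.7 - 3.1q → q* = 8.7959.
Gap = |15.6857 − 8.7959| = 6.8898.

6.9 units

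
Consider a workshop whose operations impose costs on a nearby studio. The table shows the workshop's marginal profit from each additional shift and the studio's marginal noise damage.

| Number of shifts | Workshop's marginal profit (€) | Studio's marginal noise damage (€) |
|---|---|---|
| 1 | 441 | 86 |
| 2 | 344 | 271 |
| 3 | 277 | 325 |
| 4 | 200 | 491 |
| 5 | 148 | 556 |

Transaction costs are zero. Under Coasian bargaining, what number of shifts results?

Bargaining reaches the level where marginal profit last exceeds marginal noise damage.
That holds through level 2 (344 ≥ 271) but not at 3 (277 < 325).

2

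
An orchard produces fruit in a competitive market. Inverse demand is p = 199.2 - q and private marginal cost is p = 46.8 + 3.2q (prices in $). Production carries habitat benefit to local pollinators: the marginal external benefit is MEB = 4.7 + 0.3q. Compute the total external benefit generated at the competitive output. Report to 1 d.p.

Market equilibrium (private): 46.8 + 3.2q = 199.2 - q → q_m = 36.2857.
Total external benefit = ∫₀^{q_m} (4.7 + 0.3q) dq = 4.7×36.2857 + ½×0.3×36.2857² = 368.0406.

$368.0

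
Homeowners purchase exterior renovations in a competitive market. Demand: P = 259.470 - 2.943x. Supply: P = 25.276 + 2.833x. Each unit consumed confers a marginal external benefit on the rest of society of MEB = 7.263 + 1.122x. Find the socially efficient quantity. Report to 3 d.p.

x* = 51.882

Social marginal benefit = demand + MEB = 266.733 - 1.821x.
Set SMB = MC: 266.733 - 1.821x = 25.276 + 2.833x → x* = 51.8816.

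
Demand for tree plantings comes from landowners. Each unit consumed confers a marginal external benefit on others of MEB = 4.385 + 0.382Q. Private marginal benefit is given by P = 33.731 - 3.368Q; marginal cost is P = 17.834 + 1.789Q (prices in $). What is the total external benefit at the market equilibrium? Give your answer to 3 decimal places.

$15.332

Market equilibrium (private): 17.834 + 1.789Q = 33.731 - 3.368Q → Q_m = 3.0826.
Total external benefit = ∫₀^{Q_m} (4.385 + 0.382Q) dQ = 4.385×3.0826 + ½×0.382×3.0826² = 15.3322.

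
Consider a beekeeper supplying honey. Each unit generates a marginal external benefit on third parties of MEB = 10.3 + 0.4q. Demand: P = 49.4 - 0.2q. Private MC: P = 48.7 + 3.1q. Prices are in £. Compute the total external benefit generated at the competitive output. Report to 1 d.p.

Market equilibrium (private): 48.7 + 3.1q = 49.4 - 0.2q → q_m = 0.2121.
Total external benefit = ∫₀^{q_m} (10.3 + 0.4q) dq = 10.3×0.2121 + ½×0.4×0.2121² = 2.1936.

£2.2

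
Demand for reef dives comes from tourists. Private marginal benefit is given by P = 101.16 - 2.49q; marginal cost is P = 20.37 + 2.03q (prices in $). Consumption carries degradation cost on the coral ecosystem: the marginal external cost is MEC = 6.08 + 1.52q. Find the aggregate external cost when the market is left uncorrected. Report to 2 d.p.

Market equilibrium (private): 20.37 + 2.03q = 101.16 - 2.49q → q_m = 17.8739.
Total external cost = ∫₀^{q_m} (6.08 + 1.52q) dq = 6.08×17.8739 + ½×1.52×17.8739² = 351.4753.

$351.48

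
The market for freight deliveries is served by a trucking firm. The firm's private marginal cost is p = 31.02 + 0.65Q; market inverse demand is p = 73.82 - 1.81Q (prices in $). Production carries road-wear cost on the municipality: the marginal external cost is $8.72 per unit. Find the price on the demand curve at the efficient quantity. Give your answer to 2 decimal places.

P = $48.74

Social marginal cost = private MC + MEC = 39.74 + 0.65Q.
Set SMC = demand: 39.74 + 0.65Q = 73.82 - 1.81Q → Q* = 13.8537.
Consumer price on the demand curve at Q*: 73.82 − 1.81×13.8537 = 48.7448.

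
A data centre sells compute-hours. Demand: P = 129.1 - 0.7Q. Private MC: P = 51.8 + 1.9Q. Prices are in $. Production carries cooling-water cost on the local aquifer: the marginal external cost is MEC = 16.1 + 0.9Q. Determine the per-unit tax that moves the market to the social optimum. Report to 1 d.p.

tax = $31.8 per unit

Social marginal cost = private MC + MEC = 67.9 + 2.8Q.
Set SMC = demand: 67.9 + 2.8Q = 129.1 - 0.7Q → Q* = 17.4857.
The Pigouvian tax equals MEC at Q*: 16.1 + 0.9×17.4857 = 31.8371.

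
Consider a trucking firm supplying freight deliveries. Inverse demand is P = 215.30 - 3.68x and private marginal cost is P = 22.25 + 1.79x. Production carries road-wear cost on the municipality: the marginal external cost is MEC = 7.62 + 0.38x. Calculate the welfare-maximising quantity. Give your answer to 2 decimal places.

x* = 31.70

Social marginal cost = private MC + MEC = 29.87 + 2.17x.
Set SMC = demand: 29.87 + 2.17x = 215.30 - 3.68x → x* = 31.6974.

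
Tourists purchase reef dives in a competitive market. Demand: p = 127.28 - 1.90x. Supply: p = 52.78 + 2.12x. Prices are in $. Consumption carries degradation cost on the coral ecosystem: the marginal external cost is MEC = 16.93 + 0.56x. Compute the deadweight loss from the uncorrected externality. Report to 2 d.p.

DWL = $81.41

Market equilibrium (private): 52.78 + 2.12x = 127.28 - 1.90x → x_m = 18.5323.
Social marginal benefit = demand − MEC = 110.35 - 2.46x.
Set SMB = MC: 110.35 - 2.46x = 52.78 + 2.12x → x* = 12.5699.
The welfare-loss triangle has base |x_m − x*| and height MEC(x_m) (the vertical gap between SMB and MC is zero at x* and MEC at x_m).
DWL = ½ × 5.9624 × 27.3081 = 81.4109.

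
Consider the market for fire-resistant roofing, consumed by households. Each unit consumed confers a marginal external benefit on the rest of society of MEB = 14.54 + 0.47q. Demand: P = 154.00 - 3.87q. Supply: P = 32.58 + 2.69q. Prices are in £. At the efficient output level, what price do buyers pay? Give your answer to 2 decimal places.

Social marginal benefit = demand + MEB = 168.54 - 3.40q.
Set SMB = MC: 168.54 - 3.40q = 32.58 + 2.69q → q* = 22.3251.
Consumer price on the demand curve at q*: 154.00 − 3.87×22.3251 = 67.6019.

P = £67.60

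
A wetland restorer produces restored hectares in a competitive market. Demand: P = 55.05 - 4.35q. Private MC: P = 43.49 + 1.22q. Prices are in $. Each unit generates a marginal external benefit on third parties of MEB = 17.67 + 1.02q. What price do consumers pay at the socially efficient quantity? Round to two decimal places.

P = $27.10

Social marginal cost = private MC − MEB = 25.82 + 0.20q.
Set SMC = demand: 25.82 + 0.20q = 55.05 - 4.35q → q* = 6.4242.
Consumer price on the demand curve at q*: 55.05 − 4.35×6.4242 = 27.1047.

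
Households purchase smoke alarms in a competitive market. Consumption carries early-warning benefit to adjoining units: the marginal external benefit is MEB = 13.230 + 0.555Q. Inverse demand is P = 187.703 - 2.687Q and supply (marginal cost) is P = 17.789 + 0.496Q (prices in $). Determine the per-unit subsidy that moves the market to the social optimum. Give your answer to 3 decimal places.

Social marginal benefit = demand + MEB = 200.933 - 2.132Q.
Set SMB = MC: 200.933 - 2.132Q = 17.789 + 0.496Q → Q* = 69.6895.
The Pigouvian subsidy equals MEB at Q*: 13.230 + 0.555×69.6895 = 51.9077.

subsidy = $51.908 per unit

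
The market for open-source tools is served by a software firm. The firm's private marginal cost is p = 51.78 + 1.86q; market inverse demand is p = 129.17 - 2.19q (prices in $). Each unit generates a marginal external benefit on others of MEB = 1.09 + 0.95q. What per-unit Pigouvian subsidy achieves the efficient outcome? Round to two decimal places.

subsidy = $25.14 per unit

Social marginal cost = private MC − MEB = 50.69 + 0.91q.
Set SMC = demand: 50.69 + 0.91q = 129.17 - 2.19q → q* = 25.3161.
The Pigouvian subsidy equals MEB at q*: 1.09 + 0.95×25.3161 = 25.1403.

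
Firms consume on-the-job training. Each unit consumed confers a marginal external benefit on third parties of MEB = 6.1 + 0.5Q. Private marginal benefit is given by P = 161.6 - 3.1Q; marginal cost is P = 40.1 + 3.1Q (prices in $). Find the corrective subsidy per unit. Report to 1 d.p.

subsidy = $17.3 per unit

Social marginal benefit = demand + MEB = 167.7 - 2.6Q.
Set SMB = MC: 167.7 - 2.6Q = 40.1 + 3.1Q → Q* = 22.3860.
The Pigouvian subsidy equals MEB at Q*: 6.1 + 0.5×22.3860 = 17.2930.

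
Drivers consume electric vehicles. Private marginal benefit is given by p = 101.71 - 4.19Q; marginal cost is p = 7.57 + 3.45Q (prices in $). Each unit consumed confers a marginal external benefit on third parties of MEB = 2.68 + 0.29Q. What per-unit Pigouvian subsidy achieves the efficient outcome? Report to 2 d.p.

Social marginal benefit = demand + MEB = 104.39 - 3.90Q.
Set SMB = MC: 104.39 - 3.90Q = 7.57 + 3.45Q → Q* = 13.1728.
The Pigouvian subsidy equals MEB at Q*: 2.68 + 0.29×13.1728 = 6.5001.

subsidy = $6.50 per unit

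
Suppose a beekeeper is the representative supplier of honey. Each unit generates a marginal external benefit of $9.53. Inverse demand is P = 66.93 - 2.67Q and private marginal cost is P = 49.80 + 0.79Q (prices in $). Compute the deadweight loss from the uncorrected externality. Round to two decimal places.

Market equilibrium (private): 49.80 + 0.79Q = 66.93 - 2.67Q → Q_m = 4.9509.
Social marginal cost = private MC − MEB = 40.27 + 0.79Q.
Set SMC = demand: 40.27 + 0.79Q = 66.93 - 2.67Q → Q* = 7.7052.
Height of the DWL triangle at Q_m is demand(Q_m) − SMC(Q_m) = MEB(Q_m) = 9.5300.
DWL = ½ × 2.7543 × 9.5300 = 13.1242.

DWL = $13.12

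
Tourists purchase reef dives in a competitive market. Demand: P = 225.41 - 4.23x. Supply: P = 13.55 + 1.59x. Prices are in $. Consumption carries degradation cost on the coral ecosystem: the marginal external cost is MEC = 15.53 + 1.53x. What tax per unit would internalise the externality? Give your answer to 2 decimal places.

Social marginal benefit = demand − MEC = 209.88 - 5.76x.
Set SMB = MC: 209.88 - 5.76x = 13.55 + 1.59x → x* = 26.7116.
The Pigouvian tax equals MEC at x*: 15.53 + 1.53×26.7116 = 56.3987.

tax = $56.40 per unit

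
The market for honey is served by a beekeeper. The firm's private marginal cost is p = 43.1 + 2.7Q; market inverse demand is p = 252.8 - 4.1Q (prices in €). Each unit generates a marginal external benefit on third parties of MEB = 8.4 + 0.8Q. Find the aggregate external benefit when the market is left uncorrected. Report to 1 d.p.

€639.4

Market equilibrium (private): 43.1 + 2.7Q = 252.8 - 4.1Q → Q_m = 30.8382.
Total external benefit = ∫₀^{Q_m} (8.4 + 0.8Q) dQ = 8.4×30.8382 + ½×0.8×30.8382² = 639.4387.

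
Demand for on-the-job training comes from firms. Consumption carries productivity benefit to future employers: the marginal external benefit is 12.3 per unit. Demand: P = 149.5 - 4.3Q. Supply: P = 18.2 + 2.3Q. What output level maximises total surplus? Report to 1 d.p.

Social marginal benefit = demand + MEB = 161.8 - 4.3Q.
Set SMB = MC: 161.8 - 4.3Q = 18.2 + 2.3Q → Q* = 21.7576.

Q* = 21.8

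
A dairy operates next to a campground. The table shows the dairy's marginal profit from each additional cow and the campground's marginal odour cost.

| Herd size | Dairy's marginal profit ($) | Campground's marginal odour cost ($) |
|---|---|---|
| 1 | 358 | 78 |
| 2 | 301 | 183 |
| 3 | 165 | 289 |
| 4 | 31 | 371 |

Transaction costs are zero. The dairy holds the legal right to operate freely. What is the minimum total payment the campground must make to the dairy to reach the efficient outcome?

$196

Left alone the dairy would choose level 4 (marginal profit stays positive).
Efficient level: k* = 2 (marginal profit ≥ marginal odour cost through 2).
The campground must at least cover the dairy's forgone profit from cutting 4→2: 165 + 31 = 196.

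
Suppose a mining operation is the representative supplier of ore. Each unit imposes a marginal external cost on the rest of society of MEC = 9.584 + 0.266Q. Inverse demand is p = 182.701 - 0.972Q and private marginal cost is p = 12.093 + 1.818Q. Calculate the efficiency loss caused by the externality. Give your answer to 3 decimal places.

DWL = 109.328

Market equilibrium (private): 12.093 + 1.818Q = 182.701 - 0.972Q → Q_m = 61.1498.
Social marginal cost = private MC + MEC = 21.677 + 2.084Q.
Set SMC = demand: 21.677 + 2.084Q = 182.701 - 0.972Q → Q* = 52.6911.
Between Q* and Q_m the wedge SMC − demand runs linearly from 0 to MEC(Q_m), so the loss is a triangle.
DWL = ½ × 8.4587 × 25.8499 = 109.3283.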